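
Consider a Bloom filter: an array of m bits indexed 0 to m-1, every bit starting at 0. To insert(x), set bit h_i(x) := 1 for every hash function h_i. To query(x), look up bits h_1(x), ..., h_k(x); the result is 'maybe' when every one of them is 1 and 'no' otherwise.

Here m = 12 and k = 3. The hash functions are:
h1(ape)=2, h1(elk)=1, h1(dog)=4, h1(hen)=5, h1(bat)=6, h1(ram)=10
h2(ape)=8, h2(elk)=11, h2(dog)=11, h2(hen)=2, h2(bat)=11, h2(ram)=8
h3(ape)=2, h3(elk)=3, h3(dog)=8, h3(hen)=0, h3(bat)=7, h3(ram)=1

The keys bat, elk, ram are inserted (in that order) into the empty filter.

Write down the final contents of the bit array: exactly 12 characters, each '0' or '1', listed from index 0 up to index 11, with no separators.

Answer: 010100111011

Derivation:
Start: bits=000000000000
After insert 'bat': sets bits 6 7 11 -> bits=000000110001
After insert 'elk': sets bits 1 3 11 -> bits=010100110001
After insert 'ram': sets bits 1 8 10 -> bits=010100111011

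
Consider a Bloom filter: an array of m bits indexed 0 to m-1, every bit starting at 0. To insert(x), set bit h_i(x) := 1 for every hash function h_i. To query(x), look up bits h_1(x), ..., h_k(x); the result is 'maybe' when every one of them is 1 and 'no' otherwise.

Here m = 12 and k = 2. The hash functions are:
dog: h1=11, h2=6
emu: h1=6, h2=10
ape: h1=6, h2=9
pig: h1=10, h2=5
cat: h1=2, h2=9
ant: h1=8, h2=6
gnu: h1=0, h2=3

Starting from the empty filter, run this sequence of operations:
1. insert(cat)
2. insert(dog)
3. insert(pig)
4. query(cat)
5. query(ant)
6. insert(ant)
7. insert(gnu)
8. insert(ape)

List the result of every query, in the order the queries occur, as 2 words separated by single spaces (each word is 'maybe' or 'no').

Answer: maybe no

Derivation:
Start: bits=000000000000
Op 1: insert cat -> sets bits 2 9 -> bits=001000000100
Op 2: insert dog -> sets bits 6 11 -> bits=001000100101
Op 3: insert pig -> sets bits 5 10 -> bits=001001100111
Op 4: query cat -> checks bit2=1, bit9=1 (all 1) -> maybe
Op 5: query ant -> checks bit6=1, bit8=0 (has a 0) -> no
Op 6: insert ant -> sets bits 6 8 -> bits=001001101111
Op 7: insert gnu -> sets bits 0 3 -> bits=101101101111
Op 8: insert ape -> sets bits 6 9 -> bits=101101101111
Query results in order: maybe no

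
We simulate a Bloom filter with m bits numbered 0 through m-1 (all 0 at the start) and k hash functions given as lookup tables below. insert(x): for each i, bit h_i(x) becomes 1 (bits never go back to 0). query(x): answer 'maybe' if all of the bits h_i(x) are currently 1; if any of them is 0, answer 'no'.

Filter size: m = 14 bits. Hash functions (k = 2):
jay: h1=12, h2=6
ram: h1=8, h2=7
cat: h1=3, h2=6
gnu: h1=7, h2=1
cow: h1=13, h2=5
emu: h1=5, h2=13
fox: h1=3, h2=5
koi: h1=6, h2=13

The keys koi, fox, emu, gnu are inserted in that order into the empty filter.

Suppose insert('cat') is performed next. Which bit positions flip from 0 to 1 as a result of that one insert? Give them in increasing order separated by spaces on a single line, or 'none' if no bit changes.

Start: bits=00000000000000
After insert 'koi': sets bits 6 13 -> bits=00000010000001
After insert 'fox': sets bits 3 5 -> bits=00010110000001
After insert 'emu': sets bits 5 13 -> bits=00010110000001
After insert 'gnu': sets bits 1 7 -> bits=01010111000001
insert 'cat' would touch bits 3 6; currently bit3=1, bit6=1
Bits that are 0 among those (would change 0->1): none

Answer: none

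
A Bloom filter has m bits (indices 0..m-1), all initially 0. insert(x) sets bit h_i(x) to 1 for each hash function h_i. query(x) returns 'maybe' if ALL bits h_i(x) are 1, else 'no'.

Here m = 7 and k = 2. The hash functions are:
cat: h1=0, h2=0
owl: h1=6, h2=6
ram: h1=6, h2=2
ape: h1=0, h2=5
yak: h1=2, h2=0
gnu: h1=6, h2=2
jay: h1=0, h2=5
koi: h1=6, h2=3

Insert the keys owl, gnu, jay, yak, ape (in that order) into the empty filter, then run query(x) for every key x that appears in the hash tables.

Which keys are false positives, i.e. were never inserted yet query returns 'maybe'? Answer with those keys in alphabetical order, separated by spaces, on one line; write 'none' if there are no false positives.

Answer: cat ram

Derivation:
Start: bits=0000000
After insert 'owl': sets bits 6 -> bits=0000001
After insert 'gnu': sets bits 2 6 -> bits=0010001
After insert 'jay': sets bits 0 5 -> bits=1010011
After insert 'yak': sets bits 0 2 -> bits=1010011
After insert 'ape': sets bits 0 5 -> bits=1010011
Not inserted: cat koi ram — query each against bits=1010011:
query cat: checks bit0=1 (all 1) -> maybe => FALSE POSITIVE
query koi: checks bit3=0, bit6=1 (has a 0) -> no => not a false positive
query ram: checks bit2=1, bit6=1 (all 1) -> maybe => FALSE POSITIVE
False positives (alphabetical): cat ram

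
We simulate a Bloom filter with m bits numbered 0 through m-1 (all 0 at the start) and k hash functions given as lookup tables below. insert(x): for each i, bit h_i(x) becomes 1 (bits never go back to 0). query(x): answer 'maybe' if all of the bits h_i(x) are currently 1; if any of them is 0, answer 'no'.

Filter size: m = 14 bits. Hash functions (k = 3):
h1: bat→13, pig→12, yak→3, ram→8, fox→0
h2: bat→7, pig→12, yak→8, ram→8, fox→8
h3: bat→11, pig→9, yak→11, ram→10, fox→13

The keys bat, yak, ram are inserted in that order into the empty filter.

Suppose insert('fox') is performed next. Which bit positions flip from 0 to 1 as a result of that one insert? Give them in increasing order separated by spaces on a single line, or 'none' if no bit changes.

Start: bits=00000000000000
After insert 'bat': sets bits 7 11 13 -> bits=00000001000101
After insert 'yak': sets bits 3 8 11 -> bits=00010001100101
After insert 'ram': sets bits 8 10 -> bits=00010001101101
insert 'fox' would touch bits 0 8 13; currently bit0=0, bit8=1, bit13=1
Bits that are 0 among those (would change 0->1): 0

Answer: 0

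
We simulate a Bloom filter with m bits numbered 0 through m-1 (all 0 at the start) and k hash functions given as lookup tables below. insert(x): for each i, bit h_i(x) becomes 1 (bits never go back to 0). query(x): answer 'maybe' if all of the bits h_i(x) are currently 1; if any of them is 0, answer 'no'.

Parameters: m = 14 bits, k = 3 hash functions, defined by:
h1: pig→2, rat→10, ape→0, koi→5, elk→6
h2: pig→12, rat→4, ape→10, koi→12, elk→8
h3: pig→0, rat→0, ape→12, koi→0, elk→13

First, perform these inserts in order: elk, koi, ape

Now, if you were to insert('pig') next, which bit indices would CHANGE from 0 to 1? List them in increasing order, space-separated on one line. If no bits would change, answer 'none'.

Answer: 2

Derivation:
Start: bits=00000000000000
After insert 'elk': sets bits 6 8 13 -> bits=00000010100001
After insert 'koi': sets bits 0 5 12 -> bits=10000110100011
After insert 'ape': sets bits 0 10 12 -> bits=10000110101011
insert 'pig' would touch bits 0 2 12; currently bit0=1, bit2=0, bit12=1
Bits that are 0 among those (would change 0->1): 2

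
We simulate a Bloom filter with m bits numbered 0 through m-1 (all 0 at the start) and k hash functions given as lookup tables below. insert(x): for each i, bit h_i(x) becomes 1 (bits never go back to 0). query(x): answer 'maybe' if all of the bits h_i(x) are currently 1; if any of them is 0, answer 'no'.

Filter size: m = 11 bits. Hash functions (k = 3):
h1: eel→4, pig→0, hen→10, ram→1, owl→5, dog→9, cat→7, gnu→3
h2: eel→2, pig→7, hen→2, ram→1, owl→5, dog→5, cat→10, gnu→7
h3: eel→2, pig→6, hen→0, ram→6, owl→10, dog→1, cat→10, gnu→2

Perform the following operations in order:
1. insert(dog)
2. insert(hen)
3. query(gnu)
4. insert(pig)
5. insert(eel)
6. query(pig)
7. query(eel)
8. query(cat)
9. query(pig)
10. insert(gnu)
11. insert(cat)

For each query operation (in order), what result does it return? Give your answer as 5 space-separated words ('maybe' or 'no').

Answer: no maybe maybe maybe maybe

Derivation:
Start: bits=00000000000
Op 1: insert dog -> sets bits 1 5 9 -> bits=01000100010
Op 2: insert hen -> sets bits 0 2 10 -> bits=11100100011
Op 3: query gnu -> checks bit2=1, bit3=0, bit7=0 (has a 0) -> no
Op 4: insert pig -> sets bits 0 6 7 -> bits=11100111011
Op 5: insert eel -> sets bits 2 4 -> bits=11101111011
Op 6: query pig -> checks bit0=1, bit6=1, bit7=1 (all 1) -> maybe
Op 7: query eel -> checks bit2=1, bit4=1 (all 1) -> maybe
Op 8: query cat -> checks bit7=1, bit10=1 (all 1) -> maybe
Op 9: query pig -> checks bit0=1, bit6=1, bit7=1 (all 1) -> maybe
Op 10: insert gnu -> sets bits 2 3 7 -> bits=11111111011
Op 11: insert cat -> sets bits 7 10 -> bits=11111111011
Query results in order: no maybe maybe maybe maybe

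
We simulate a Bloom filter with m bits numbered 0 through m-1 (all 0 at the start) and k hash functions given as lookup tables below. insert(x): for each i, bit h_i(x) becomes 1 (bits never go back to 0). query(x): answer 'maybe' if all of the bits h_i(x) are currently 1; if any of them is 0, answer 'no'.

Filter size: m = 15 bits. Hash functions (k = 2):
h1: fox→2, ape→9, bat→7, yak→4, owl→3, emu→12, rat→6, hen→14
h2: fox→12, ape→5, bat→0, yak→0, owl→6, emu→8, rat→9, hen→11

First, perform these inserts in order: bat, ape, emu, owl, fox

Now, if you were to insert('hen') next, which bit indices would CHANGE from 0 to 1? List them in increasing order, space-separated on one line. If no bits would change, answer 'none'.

Answer: 11 14

Derivation:
Start: bits=000000000000000
After insert 'bat': sets bits 0 7 -> bits=100000010000000
After insert 'ape': sets bits 5 9 -> bits=100001010100000
After insert 'emu': sets bits 8 12 -> bits=100001011100100
After insert 'owl': sets bits 3 6 -> bits=100101111100100
After insert 'fox': sets bits 2 12 -> bits=101101111100100
insert 'hen' would touch bits 11 14; currently bit11=0, bit14=0
Bits that are 0 among those (would change 0->1): 11 14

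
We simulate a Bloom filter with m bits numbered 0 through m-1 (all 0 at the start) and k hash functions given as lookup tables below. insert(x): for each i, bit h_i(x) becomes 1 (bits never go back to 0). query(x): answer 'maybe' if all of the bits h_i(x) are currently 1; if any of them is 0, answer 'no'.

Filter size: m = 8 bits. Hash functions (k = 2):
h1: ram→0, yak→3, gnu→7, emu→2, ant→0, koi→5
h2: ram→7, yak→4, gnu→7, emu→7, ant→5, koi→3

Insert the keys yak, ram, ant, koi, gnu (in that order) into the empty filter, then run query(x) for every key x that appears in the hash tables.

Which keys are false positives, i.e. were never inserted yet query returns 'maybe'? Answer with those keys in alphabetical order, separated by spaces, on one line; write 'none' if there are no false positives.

Answer: none

Derivation:
Start: bits=00000000
After insert 'yak': sets bits 3 4 -> bits=00011000
After insert 'ram': sets bits 0 7 -> bits=10011001
After insert 'ant': sets bits 0 5 -> bits=10011101
After insert 'koi': sets bits 3 5 -> bits=10011101
After insert 'gnu': sets bits 7 -> bits=10011101
Not inserted: emu — query each against bits=10011101:
query emu: checks bit2=0, bit7=1 (has a 0) -> no => not a false positive
False positives (alphabetical): none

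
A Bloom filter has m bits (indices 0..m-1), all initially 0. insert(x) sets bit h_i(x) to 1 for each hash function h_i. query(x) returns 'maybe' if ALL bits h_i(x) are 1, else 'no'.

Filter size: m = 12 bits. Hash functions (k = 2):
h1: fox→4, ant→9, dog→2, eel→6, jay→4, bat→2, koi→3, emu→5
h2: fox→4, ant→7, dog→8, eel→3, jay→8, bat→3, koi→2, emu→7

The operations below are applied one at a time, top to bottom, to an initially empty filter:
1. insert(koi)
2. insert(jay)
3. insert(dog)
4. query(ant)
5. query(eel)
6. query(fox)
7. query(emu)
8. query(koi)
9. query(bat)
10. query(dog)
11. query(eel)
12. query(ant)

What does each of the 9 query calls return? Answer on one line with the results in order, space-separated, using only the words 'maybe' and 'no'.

Start: bits=000000000000
Op 1: insert koi -> sets bits 2 3 -> bits=001100000000
Op 2: insert jay -> sets bits 4 8 -> bits=001110001000
Op 3: insert dog -> sets bits 2 8 -> bits=001110001000
Op 4: query ant -> checks bit7=0, bit9=0 (has a 0) -> no
Op 5: query eel -> checks bit3=1, bit6=0 (has a 0) -> no
Op 6: query fox -> checks bit4=1 (all 1) -> maybe
Op 7: query emu -> checks bit5=0, bit7=0 (has a 0) -> no
Op 8: query koi -> checks bit2=1, bit3=1 (all 1) -> maybe
Op 9: query bat -> checks bit2=1, bit3=1 (all 1) -> maybe
Op 10: query dog -> checks bit2=1, bit8=1 (all 1) -> maybe
Op 11: query eel -> checks bit3=1, bit6=0 (has a 0) -> no
Op 12: query ant -> checks bit7=0, bit9=0 (has a 0) -> no
Query results in order: no no maybe no maybe maybe maybe no no

Answer: no no maybe no maybe maybe maybe no no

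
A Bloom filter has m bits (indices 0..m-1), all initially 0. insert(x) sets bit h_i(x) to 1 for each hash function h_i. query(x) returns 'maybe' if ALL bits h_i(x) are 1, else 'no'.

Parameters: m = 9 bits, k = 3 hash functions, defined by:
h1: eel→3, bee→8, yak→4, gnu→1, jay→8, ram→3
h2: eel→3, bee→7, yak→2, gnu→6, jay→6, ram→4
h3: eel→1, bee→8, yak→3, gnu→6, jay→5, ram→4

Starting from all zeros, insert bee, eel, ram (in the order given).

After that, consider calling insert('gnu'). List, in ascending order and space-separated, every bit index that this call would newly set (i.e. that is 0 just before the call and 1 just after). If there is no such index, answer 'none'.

Answer: 6

Derivation:
Start: bits=000000000
After insert 'bee': sets bits 7 8 -> bits=000000011
After insert 'eel': sets bits 1 3 -> bits=010100011
After insert 'ram': sets bits 3 4 -> bits=010110011
insert 'gnu' would touch bits 1 6; currently bit1=1, bit6=0
Bits that are 0 among those (would change 0->1): 6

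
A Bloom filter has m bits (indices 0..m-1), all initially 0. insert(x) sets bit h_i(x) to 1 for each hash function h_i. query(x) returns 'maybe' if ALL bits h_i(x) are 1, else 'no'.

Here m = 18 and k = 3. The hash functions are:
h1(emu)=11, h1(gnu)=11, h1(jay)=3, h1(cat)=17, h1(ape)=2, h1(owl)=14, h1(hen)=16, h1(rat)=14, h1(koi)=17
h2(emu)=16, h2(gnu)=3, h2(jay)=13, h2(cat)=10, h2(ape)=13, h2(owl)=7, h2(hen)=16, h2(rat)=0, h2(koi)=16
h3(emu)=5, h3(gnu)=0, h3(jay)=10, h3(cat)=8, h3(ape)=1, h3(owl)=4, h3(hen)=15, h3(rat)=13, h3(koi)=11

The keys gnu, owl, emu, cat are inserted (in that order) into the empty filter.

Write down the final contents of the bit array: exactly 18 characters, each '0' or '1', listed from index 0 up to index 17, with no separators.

Answer: 100111011011001011

Derivation:
Start: bits=000000000000000000
After insert 'gnu': sets bits 0 3 11 -> bits=100100000001000000
After insert 'owl': sets bits 4 7 14 -> bits=100110010001001000
After insert 'emu': sets bits 5 11 16 -> bits=100111010001001010
After insert 'cat': sets bits 8 10 17 -> bits=100111011011001011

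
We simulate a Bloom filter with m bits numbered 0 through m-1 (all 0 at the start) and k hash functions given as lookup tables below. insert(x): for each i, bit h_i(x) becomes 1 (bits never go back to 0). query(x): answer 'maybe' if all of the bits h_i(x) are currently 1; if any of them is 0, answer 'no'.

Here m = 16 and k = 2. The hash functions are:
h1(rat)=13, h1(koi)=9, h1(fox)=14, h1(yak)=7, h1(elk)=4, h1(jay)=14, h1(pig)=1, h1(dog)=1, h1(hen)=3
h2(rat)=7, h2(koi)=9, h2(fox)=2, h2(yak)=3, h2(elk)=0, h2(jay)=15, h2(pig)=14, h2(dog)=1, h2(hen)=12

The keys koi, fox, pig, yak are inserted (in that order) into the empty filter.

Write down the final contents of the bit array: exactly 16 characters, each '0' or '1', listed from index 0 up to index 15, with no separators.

Answer: 0111000101000010

Derivation:
Start: bits=0000000000000000
After insert 'koi': sets bits 9 -> bits=0000000001000000
After insert 'fox': sets bits 2 14 -> bits=0010000001000010
After insert 'pig': sets bits 1 14 -> bits=0110000001000010
After insert 'yak': sets bits 3 7 -> bits=0111000101000010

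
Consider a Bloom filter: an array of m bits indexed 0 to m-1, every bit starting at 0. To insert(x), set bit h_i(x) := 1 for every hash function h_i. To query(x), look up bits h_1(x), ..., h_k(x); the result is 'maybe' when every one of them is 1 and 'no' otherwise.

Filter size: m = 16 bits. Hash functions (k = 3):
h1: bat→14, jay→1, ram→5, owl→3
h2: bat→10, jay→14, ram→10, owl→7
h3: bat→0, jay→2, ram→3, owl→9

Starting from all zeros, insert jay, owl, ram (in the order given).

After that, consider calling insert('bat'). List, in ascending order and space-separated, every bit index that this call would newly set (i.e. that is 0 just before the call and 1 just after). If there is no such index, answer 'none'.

Answer: 0

Derivation:
Start: bits=0000000000000000
After insert 'jay': sets bits 1 2 14 -> bits=0110000000000010
After insert 'owl': sets bits 3 7 9 -> bits=0111000101000010
After insert 'ram': sets bits 3 5 10 -> bits=0111010101100010
insert 'bat' would touch bits 0 10 14; currently bit0=0, bit10=1, bit14=1
Bits that are 0 among those (would change 0->1): 0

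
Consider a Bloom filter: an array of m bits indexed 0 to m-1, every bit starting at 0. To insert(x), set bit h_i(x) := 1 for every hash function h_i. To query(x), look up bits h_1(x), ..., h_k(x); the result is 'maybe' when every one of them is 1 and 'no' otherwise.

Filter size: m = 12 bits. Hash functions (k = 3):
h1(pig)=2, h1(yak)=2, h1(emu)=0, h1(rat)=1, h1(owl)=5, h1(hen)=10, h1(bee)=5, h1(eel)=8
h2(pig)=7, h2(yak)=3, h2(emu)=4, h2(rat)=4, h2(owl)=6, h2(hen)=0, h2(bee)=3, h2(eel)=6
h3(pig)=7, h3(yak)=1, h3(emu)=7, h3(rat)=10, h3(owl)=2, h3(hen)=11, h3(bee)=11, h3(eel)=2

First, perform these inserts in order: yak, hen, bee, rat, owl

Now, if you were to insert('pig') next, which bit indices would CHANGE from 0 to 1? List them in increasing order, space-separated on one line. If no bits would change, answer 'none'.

Answer: 7

Derivation:
Start: bits=000000000000
After insert 'yak': sets bits 1 2 3 -> bits=011100000000
After insert 'hen': sets bits 0 10 11 -> bits=111100000011
After insert 'bee': sets bits 3 5 11 -> bits=111101000011
After insert 'rat': sets bits 1 4 10 -> bits=111111000011
After insert 'owl': sets bits 2 5 6 -> bits=111111100011
insert 'pig' would touch bits 2 7; currently bit2=1, bit7=0
Bits that are 0 among those (would change 0->1): 7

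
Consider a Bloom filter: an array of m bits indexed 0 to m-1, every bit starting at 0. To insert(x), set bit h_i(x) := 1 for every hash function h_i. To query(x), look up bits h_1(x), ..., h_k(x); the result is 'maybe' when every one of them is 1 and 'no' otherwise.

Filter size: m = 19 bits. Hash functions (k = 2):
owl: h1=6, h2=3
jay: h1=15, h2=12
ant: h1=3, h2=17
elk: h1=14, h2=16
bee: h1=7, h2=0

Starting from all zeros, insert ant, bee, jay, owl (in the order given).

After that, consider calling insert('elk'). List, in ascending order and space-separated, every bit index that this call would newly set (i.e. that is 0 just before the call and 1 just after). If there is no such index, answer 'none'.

Start: bits=0000000000000000000
After insert 'ant': sets bits 3 17 -> bits=0001000000000000010
After insert 'bee': sets bits 0 7 -> bits=1001000100000000010
After insert 'jay': sets bits 12 15 -> bits=1001000100001001010
After insert 'owl': sets bits 3 6 -> bits=1001001100001001010
insert 'elk' would touch bits 14 16; currently bit14=0, bit16=0
Bits that are 0 among those (would change 0->1): 14 16

Answer: 14 16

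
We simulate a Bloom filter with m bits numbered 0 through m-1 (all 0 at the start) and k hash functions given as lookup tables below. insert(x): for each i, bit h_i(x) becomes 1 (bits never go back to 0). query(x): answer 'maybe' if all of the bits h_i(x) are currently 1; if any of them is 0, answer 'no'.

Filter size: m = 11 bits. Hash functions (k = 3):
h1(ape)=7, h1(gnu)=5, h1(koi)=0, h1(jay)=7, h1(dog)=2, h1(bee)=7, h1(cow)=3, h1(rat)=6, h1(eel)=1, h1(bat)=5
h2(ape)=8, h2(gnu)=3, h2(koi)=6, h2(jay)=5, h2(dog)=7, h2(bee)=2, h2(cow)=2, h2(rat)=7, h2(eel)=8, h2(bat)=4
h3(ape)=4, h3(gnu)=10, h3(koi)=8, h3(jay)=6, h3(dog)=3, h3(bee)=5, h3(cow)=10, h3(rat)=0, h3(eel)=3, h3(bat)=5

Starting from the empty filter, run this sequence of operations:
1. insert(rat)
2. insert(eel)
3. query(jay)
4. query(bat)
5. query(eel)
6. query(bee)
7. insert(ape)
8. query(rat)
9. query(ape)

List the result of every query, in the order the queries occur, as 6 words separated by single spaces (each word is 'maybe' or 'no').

Start: bits=00000000000
Op 1: insert rat -> sets bits 0 6 7 -> bits=10000011000
Op 2: insert eel -> sets bits 1 3 8 -> bits=11010011100
Op 3: query jay -> checks bit5=0, bit6=1, bit7=1 (has a 0) -> no
Op 4: query bat -> checks bit4=0, bit5=0 (has a 0) -> no
Op 5: query eel -> checks bit1=1, bit3=1, bit8=1 (all 1) -> maybe
Op 6: query bee -> checks bit2=0, bit5=0, bit7=1 (has a 0) -> no
Op 7: insert ape -> sets bits 4 7 8 -> bits=11011011100
Op 8: query rat -> checks bit0=1, bit6=1, bit7=1 (all 1) -> maybe
Op 9: query ape -> checks bit4=1, bit7=1, bit8=1 (all 1) -> maybe
Query results in order: no no maybe no maybe maybe

Answer: no no maybe no maybe maybe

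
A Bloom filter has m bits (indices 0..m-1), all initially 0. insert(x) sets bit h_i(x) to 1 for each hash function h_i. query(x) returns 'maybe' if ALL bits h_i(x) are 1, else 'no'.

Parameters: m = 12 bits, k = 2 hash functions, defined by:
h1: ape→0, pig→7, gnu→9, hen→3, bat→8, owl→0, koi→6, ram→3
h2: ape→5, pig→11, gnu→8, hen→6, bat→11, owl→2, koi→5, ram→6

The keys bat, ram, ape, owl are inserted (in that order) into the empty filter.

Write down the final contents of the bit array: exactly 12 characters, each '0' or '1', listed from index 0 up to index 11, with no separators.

Start: bits=000000000000
After insert 'bat': sets bits 8 11 -> bits=000000001001
After insert 'ram': sets bits 3 6 -> bits=000100101001
After insert 'ape': sets bits 0 5 -> bits=100101101001
After insert 'owl': sets bits 0 2 -> bits=101101101001

Answer: 101101101001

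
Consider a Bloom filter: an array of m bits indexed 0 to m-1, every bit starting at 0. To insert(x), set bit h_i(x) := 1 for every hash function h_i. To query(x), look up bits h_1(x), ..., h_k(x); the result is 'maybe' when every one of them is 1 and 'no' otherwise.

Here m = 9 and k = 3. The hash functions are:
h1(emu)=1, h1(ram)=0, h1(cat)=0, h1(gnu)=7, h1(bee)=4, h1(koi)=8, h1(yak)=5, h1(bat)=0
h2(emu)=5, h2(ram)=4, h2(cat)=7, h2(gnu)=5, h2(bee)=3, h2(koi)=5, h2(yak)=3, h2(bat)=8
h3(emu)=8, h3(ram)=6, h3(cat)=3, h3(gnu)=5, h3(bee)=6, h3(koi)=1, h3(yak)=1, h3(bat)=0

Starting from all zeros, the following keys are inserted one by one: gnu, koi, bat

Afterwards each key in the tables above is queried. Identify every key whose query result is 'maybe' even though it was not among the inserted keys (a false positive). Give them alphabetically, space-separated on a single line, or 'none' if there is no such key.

Answer: emu

Derivation:
Start: bits=000000000
After insert 'gnu': sets bits 5 7 -> bits=000001010
After insert 'koi': sets bits 1 5 8 -> bits=010001011
After insert 'bat': sets bits 0 8 -> bits=110001011
Not inserted: bee cat emu ram yak — query each against bits=110001011:
query bee: checks bit3=0, bit4=0, bit6=0 (has a 0) -> no => not a false positive
query cat: checks bit0=1, bit3=0, bit7=1 (has a 0) -> no => not a false positive
query emu: checks bit1=1, bit5=1, bit8=1 (all 1) -> maybe => FALSE POSITIVE
query ram: checks bit0=1, bit4=0, bit6=0 (has a 0) -> no => not a false positive
query yak: checks bit1=1, bit3=0, bit5=1 (has a 0) -> no => not a false positive
False positives (alphabetical): emu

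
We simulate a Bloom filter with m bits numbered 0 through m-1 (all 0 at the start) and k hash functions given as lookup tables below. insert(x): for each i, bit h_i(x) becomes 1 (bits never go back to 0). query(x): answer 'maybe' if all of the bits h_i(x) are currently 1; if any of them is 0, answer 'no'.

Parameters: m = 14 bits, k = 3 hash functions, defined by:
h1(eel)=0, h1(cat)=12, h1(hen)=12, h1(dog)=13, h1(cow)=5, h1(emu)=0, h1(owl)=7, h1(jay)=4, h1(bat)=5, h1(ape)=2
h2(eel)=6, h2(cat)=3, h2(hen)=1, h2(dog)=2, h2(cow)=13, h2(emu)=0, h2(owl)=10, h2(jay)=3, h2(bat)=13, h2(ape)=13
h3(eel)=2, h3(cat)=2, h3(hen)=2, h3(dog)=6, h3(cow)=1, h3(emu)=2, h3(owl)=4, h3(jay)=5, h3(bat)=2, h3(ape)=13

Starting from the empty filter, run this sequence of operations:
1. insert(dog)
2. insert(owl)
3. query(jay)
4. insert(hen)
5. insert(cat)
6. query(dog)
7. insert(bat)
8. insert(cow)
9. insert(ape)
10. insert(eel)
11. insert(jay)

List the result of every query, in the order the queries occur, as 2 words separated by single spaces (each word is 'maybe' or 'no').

Start: bits=00000000000000
Op 1: insert dog -> sets bits 2 6 13 -> bits=00100010000001
Op 2: insert owl -> sets bits 4 7 10 -> bits=00101011001001
Op 3: query jay -> checks bit3=0, bit4=1, bit5=0 (has a 0) -> no
Op 4: insert hen -> sets bits 1 2 12 -> bits=01101011001011
Op 5: insert cat -> sets bits 2 3 12 -> bits=01111011001011
Op 6: query dog -> checks bit2=1, bit6=1, bit13=1 (all 1) -> maybe
Op 7: insert bat -> sets bits 2 5 13 -> bits=01111111001011
Op 8: insert cow -> sets bits 1 5 13 -> bits=01111111001011
Op 9: insert ape -> sets bits 2 13 -> bits=01111111001011
Op 10: insert eel -> sets bits 0 2 6 -> bits=11111111001011
Op 11: insert jay -> sets bits 3 4 5 -> bits=11111111001011
Query results in order: no maybe

Answer: no maybe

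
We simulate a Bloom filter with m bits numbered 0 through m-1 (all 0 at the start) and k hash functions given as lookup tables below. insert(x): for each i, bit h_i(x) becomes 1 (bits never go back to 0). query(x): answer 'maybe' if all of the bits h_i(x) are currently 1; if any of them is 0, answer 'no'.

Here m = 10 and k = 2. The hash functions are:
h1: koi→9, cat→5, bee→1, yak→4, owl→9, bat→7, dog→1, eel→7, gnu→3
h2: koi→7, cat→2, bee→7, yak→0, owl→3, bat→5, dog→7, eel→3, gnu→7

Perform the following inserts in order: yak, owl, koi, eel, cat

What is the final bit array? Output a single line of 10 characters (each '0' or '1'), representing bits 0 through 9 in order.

Start: bits=0000000000
After insert 'yak': sets bits 0 4 -> bits=1000100000
After insert 'owl': sets bits 3 9 -> bits=1001100001
After insert 'koi': sets bits 7 9 -> bits=1001100101
After insert 'eel': sets bits 3 7 -> bits=1001100101
After insert 'cat': sets bits 2 5 -> bits=1011110101

Answer: 1011110101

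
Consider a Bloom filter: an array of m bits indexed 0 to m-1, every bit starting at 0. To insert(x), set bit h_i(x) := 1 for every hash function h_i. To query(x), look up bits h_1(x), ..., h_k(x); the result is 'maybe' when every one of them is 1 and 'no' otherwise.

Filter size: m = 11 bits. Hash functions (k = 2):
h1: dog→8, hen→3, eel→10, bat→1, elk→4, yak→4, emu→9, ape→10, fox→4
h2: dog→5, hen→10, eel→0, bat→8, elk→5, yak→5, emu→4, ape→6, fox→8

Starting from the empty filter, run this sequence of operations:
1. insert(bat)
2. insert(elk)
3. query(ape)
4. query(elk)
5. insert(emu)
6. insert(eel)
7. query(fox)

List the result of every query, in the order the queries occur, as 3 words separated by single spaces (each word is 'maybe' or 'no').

Answer: no maybe maybe

Derivation:
Start: bits=00000000000
Op 1: insert bat -> sets bits 1 8 -> bits=01000000100
Op 2: insert elk -> sets bits 4 5 -> bits=01001100100
Op 3: query ape -> checks bit6=0, bit10=0 (has a 0) -> no
Op 4: query elk -> checks bit4=1, bit5=1 (all 1) -> maybe
Op 5: insert emu -> sets bits 4 9 -> bits=01001100110
Op 6: insert eel -> sets bits 0 10 -> bits=11001100111
Op 7: query fox -> checks bit4=1, bit8=1 (all 1) -> maybe
Query results in order: no maybe maybe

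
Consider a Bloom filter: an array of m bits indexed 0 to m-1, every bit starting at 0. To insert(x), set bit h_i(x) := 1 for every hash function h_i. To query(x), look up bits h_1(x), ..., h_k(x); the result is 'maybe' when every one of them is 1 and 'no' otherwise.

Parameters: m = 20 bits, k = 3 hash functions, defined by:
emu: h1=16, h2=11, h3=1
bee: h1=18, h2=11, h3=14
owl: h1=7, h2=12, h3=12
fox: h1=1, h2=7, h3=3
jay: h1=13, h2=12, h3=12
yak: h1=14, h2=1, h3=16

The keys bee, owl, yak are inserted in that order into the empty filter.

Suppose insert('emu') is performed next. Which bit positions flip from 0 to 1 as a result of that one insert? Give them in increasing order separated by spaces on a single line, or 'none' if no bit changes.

Start: bits=00000000000000000000
After insert 'bee': sets bits 11 14 18 -> bits=00000000000100100010
After insert 'owl': sets bits 7 12 -> bits=00000001000110100010
After insert 'yak': sets bits 1 14 16 -> bits=01000001000110101010
insert 'emu' would touch bits 1 11 16; currently bit1=1, bit11=1, bit16=1
Bits that are 0 among those (would change 0->1): none

Answer: none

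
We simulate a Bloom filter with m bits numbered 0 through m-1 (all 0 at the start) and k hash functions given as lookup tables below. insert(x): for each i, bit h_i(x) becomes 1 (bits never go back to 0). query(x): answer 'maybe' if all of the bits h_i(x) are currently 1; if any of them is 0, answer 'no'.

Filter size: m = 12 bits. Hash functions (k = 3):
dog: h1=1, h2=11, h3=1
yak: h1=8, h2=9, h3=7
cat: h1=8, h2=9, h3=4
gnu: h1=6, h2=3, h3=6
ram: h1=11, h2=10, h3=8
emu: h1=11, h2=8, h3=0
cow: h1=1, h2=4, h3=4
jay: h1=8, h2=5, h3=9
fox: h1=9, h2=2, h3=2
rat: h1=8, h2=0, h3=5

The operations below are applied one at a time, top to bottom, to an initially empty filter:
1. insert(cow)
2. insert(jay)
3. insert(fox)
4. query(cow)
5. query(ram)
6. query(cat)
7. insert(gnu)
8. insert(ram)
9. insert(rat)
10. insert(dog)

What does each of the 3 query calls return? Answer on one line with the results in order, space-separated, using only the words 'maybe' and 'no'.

Answer: maybe no maybe

Derivation:
Start: bits=000000000000
Op 1: insert cow -> sets bits 1 4 -> bits=010010000000
Op 2: insert jay -> sets bits 5 8 9 -> bits=010011001100
Op 3: insert fox -> sets bits 2 9 -> bits=011011001100
Op 4: query cow -> checks bit1=1, bit4=1 (all 1) -> maybe
Op 5: query ram -> checks bit8=1, bit10=0, bit11=0 (has a 0) -> no
Op 6: query cat -> checks bit4=1, bit8=1, bit9=1 (all 1) -> maybe
Op 7: insert gnu -> sets bits 3 6 -> bits=011111101100
Op 8: insert ram -> sets bits 8 10 11 -> bits=011111101111
Op 9: insert rat -> sets bits 0 5 8 -> bits=111111101111
Op 10: insert dog -> sets bits 1 11 -> bits=111111101111
Query results in order: maybe no maybe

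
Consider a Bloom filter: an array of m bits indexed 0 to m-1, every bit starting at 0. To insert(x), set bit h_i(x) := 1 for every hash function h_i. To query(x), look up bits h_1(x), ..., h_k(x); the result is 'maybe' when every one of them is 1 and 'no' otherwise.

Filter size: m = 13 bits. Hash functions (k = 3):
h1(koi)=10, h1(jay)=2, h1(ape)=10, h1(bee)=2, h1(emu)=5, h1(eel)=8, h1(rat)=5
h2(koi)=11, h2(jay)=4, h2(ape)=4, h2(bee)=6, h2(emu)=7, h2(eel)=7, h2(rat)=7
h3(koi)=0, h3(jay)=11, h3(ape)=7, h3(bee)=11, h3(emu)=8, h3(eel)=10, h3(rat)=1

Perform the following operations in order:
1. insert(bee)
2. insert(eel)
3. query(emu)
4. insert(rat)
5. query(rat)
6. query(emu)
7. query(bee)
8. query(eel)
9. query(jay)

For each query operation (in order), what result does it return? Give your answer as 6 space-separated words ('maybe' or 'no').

Answer: no maybe maybe maybe maybe no

Derivation:
Start: bits=0000000000000
Op 1: insert bee -> sets bits 2 6 11 -> bits=0010001000010
Op 2: insert eel -> sets bits 7 8 10 -> bits=0010001110110
Op 3: query emu -> checks bit5=0, bit7=1, bit8=1 (has a 0) -> no
Op 4: insert rat -> sets bits 1 5 7 -> bits=0110011110110
Op 5: query rat -> checks bit1=1, bit5=1, bit7=1 (all 1) -> maybe
Op 6: query emu -> checks bit5=1, bit7=1, bit8=1 (all 1) -> maybe
Op 7: query bee -> checks bit2=1, bit6=1, bit11=1 (all 1) -> maybe
Op 8: query eel -> checks bit7=1, bit8=1, bit10=1 (all 1) -> maybe
Op 9: query jay -> checks bit2=1, bit4=0, bit11=1 (has a 0) -> no
Query results in order: no maybe maybe maybe maybe no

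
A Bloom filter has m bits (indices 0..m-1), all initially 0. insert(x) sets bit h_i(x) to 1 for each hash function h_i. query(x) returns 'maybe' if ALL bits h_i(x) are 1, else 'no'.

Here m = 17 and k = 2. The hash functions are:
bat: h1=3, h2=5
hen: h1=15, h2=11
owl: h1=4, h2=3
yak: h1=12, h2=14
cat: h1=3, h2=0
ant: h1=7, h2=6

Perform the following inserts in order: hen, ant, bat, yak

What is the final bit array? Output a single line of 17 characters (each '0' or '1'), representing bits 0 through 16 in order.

Start: bits=00000000000000000
After insert 'hen': sets bits 11 15 -> bits=00000000000100010
After insert 'ant': sets bits 6 7 -> bits=00000011000100010
After insert 'bat': sets bits 3 5 -> bits=00010111000100010
After insert 'yak': sets bits 12 14 -> bits=00010111000110110

Answer: 00010111000110110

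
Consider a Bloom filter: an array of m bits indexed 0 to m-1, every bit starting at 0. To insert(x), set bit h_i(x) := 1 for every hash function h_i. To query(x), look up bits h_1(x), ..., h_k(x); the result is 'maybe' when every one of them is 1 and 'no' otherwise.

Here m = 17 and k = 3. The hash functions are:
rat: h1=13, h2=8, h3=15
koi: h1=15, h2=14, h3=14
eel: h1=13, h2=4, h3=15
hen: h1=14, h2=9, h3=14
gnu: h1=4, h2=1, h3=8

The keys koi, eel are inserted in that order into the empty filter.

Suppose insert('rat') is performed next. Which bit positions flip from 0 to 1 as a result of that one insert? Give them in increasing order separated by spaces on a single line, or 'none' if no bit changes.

Start: bits=00000000000000000
After insert 'koi': sets bits 14 15 -> bits=00000000000000110
After insert 'eel': sets bits 4 13 15 -> bits=00001000000001110
insert 'rat' would touch bits 8 13 15; currently bit8=0, bit13=1, bit15=1
Bits that are 0 among those (would change 0->1): 8

Answer: 8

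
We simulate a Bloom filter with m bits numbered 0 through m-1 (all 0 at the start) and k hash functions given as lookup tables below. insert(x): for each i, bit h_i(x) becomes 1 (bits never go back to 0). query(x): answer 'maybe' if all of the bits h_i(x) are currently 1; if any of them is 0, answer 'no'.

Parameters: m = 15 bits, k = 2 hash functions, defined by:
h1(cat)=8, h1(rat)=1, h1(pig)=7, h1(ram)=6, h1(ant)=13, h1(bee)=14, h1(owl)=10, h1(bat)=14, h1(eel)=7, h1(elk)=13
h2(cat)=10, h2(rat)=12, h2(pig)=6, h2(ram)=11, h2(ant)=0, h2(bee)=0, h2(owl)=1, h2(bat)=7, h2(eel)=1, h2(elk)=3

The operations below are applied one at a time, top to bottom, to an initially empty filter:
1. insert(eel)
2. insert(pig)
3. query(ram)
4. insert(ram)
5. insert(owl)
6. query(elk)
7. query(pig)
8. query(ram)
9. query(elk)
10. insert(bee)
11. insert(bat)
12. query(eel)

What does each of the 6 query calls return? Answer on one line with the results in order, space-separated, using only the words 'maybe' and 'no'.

Start: bits=000000000000000
Op 1: insert eel -> sets bits 1 7 -> bits=010000010000000
Op 2: insert pig -> sets bits 6 7 -> bits=010000110000000
Op 3: query ram -> checks bit6=1, bit11=0 (has a 0) -> no
Op 4: insert ram -> sets bits 6 11 -> bits=010000110001000
Op 5: insert owl -> sets bits 1 10 -> bits=010000110011000
Op 6: query elk -> checks bit3=0, bit13=0 (has a 0) -> no
Op 7: query pig -> checks bit6=1, bit7=1 (all 1) -> maybe
Op 8: query ram -> checks bit6=1, bit11=1 (all 1) -> maybe
Op 9: query elk -> checks bit3=0, bit13=0 (has a 0) -> no
Op 10: insert bee -> sets bits 0 14 -> bits=110000110011001
Op 11: insert bat -> sets bits 7 14 -> bits=110000110011001
Op 12: query eel -> checks bit1=1, bit7=1 (all 1) -> maybe
Query results in order: no no maybe maybe no maybe

Answer: no no maybe maybe no maybe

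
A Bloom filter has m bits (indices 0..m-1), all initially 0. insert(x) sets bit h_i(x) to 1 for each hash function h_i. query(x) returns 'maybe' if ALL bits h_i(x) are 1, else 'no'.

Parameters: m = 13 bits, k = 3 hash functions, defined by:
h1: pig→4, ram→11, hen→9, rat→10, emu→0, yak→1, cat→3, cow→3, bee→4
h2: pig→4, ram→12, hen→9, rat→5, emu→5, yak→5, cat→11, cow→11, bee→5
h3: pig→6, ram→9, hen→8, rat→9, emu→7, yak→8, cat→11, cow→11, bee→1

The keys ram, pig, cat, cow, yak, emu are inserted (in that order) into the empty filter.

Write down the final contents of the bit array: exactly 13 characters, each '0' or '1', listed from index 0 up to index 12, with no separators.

Start: bits=0000000000000
After insert 'ram': sets bits 9 11 12 -> bits=0000000001011
After insert 'pig': sets bits 4 6 -> bits=0000101001011
After insert 'cat': sets bits 3 11 -> bits=0001101001011
After insert 'cow': sets bits 3 11 -> bits=0001101001011
After insert 'yak': sets bits 1 5 8 -> bits=0101111011011
After insert 'emu': sets bits 0 5 7 -> bits=1101111111011

Answer: 1101111111011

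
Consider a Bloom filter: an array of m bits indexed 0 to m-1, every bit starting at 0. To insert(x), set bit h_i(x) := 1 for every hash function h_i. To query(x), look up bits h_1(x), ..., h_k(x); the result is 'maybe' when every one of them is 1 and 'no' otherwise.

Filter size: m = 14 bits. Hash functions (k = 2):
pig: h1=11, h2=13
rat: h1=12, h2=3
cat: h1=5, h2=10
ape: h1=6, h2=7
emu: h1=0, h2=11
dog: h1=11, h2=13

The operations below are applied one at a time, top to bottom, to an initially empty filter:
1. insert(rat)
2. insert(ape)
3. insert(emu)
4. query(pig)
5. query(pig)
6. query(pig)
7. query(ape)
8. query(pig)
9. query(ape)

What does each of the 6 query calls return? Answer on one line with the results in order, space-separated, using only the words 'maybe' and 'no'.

Answer: no no no maybe no maybe

Derivation:
Start: bits=00000000000000
Op 1: insert rat -> sets bits 3 12 -> bits=00010000000010
Op 2: insert ape -> sets bits 6 7 -> bits=00010011000010
Op 3: insert emu -> sets bits 0 11 -> bits=10010011000110
Op 4: query pig -> checks bit11=1, bit13=0 (has a 0) -> no
Op 5: query pig -> checks bit11=1, bit13=0 (has a 0) -> no
Op 6: query pig -> checks bit11=1, bit13=0 (has a 0) -> no
Op 7: query ape -> checks bit6=1, bit7=1 (all 1) -> maybe
Op 8: query pig -> checks bit11=1, bit13=0 (has a 0) -> no
Op 9: query ape -> checks bit6=1, bit7=1 (all 1) -> maybe
Query results in order: no no no maybe no maybe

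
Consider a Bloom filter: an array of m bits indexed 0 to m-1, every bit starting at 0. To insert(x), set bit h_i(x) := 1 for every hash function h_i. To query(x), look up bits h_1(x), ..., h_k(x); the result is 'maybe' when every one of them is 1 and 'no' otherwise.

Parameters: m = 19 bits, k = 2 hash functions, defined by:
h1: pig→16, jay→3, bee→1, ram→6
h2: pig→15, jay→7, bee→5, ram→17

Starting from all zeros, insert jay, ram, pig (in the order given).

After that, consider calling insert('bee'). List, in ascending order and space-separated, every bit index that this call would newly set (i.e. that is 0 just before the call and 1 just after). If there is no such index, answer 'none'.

Start: bits=0000000000000000000
After insert 'jay': sets bits 3 7 -> bits=0001000100000000000
After insert 'ram': sets bits 6 17 -> bits=0001001100000000010
After insert 'pig': sets bits 15 16 -> bits=0001001100000001110
insert 'bee' would touch bits 1 5; currently bit1=0, bit5=0
Bits that are 0 among those (would change 0->1): 1 5

Answer: 1 5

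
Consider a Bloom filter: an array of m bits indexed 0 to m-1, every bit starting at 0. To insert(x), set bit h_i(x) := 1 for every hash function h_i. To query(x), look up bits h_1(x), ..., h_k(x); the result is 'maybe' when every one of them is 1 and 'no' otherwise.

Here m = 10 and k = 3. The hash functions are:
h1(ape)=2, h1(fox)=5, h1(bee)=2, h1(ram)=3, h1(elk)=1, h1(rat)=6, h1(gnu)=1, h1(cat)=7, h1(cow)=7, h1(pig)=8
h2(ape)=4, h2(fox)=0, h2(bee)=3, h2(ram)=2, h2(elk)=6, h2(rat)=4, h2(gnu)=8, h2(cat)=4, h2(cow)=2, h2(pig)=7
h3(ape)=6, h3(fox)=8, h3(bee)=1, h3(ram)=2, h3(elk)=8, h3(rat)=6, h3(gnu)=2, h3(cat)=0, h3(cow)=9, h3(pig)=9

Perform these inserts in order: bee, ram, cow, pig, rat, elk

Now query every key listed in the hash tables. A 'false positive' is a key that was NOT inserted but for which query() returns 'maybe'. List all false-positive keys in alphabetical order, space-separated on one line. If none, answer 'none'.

Answer: ape gnu

Derivation:
Start: bits=0000000000
After insert 'bee': sets bits 1 2 3 -> bits=0111000000
After insert 'ram': sets bits 2 3 -> bits=0111000000
After insert 'cow': sets bits 2 7 9 -> bits=0111000101
After insert 'pig': sets bits 7 8 9 -> bits=0111000111
After insert 'rat': sets bits 4 6 -> bits=0111101111
After insert 'elk': sets bits 1 6 8 -> bits=0111101111
Not inserted: ape cat fox gnu — query each against bits=0111101111:
query ape: checks bit2=1, bit4=1, bit6=1 (all 1) -> maybe => FALSE POSITIVE
query cat: checks bit0=0, bit4=1, bit7=1 (has a 0) -> no => not a false positive
query fox: checks bit0=0, bit5=0, bit8=1 (has a 0) -> no => not a false positive
query gnu: checks bit1=1, bit2=1, bit8=1 (all 1) -> maybe => FALSE POSITIVE
False positives (alphabetical): ape gnu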